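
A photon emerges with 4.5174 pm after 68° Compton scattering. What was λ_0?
3.0000 pm

From λ' = λ + Δλ, we have λ = λ' - Δλ

First calculate the Compton shift:
Δλ = λ_C(1 - cos θ)
Δλ = 2.4263 × (1 - cos(68°))
Δλ = 2.4263 × 0.6254
Δλ = 1.5174 pm

Initial wavelength:
λ = λ' - Δλ
λ = 4.5174 - 1.5174
λ = 3.0000 pm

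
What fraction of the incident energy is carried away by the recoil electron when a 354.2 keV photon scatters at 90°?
0.4094 (or 40.94%)

Calculate initial and final photon energies:

Initial: E₀ = 354.2 keV → λ₀ = 3.5004 pm
Compton shift: Δλ = 2.4263 pm
Final wavelength: λ' = 5.9267 pm
Final energy: E' = 209.1956 keV

Fractional energy loss:
(E₀ - E')/E₀ = (354.2000 - 209.1956)/354.2000
= 145.0044/354.2000
= 0.4094
= 40.94%

(Intermediate values are shown rounded; full precision is carried through to the final answer.)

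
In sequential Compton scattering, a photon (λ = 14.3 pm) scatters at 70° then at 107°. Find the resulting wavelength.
19.0322 pm

Apply Compton shift twice:

First scattering at θ₁ = 70°:
Δλ₁ = λ_C(1 - cos(70°))
Δλ₁ = 2.4263 × 0.6580
Δλ₁ = 1.5965 pm

After first scattering:
λ₁ = 14.3 + 1.5965 = 15.8965 pm

Second scattering at θ₂ = 107°:
Δλ₂ = λ_C(1 - cos(107°))
Δλ₂ = 2.4263 × 1.2924
Δλ₂ = 3.1357 pm

Final wavelength:
λ₂ = 15.8965 + 3.1357 = 19.0322 pm

Total shift: Δλ_total = 1.5965 + 3.1357 = 4.7322 pm

(Intermediate values are shown rounded; full precision is carried through to the final answer.)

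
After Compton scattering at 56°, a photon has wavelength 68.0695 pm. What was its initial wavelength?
67.0000 pm

From λ' = λ + Δλ, we have λ = λ' - Δλ

First calculate the Compton shift:
Δλ = λ_C(1 - cos θ)
Δλ = 2.4263 × (1 - cos(56°))
Δλ = 2.4263 × 0.4408
Δλ = 1.0695 pm

Initial wavelength:
λ = λ' - Δλ
λ = 68.0695 - 1.0695
λ = 67.0000 pm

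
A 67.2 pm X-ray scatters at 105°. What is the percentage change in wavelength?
4.5451%

Calculate the Compton shift:
Δλ = λ_C(1 - cos(105°))
Δλ = 2.4263 × (1 - cos(105°))
Δλ = 2.4263 × 1.2588
Δλ = 3.0543 pm

Percentage change:
(Δλ/λ₀) × 100 = (3.0543/67.2) × 100
= 4.5451%

(Intermediate values are shown rounded; full precision is carried through to the final answer.)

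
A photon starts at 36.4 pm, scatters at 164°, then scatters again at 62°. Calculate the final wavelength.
42.4459 pm

Apply Compton shift twice:

First scattering at θ₁ = 164°:
Δλ₁ = λ_C(1 - cos(164°))
Δλ₁ = 2.4263 × 1.9613
Δλ₁ = 4.7586 pm

After first scattering:
λ₁ = 36.4 + 4.7586 = 41.1586 pm

Second scattering at θ₂ = 62°:
Δλ₂ = λ_C(1 - cos(62°))
Δλ₂ = 2.4263 × 0.5305
Δλ₂ = 1.2872 pm

Final wavelength:
λ₂ = 41.1586 + 1.2872 = 42.4459 pm

Total shift: Δλ_total = 4.7586 + 1.2872 = 6.0459 pm

(Intermediate values are shown rounded; full precision is carried through to the final answer.)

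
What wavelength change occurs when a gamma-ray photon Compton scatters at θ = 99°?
2.8059 pm

Using the Compton scattering formula:
Δλ = λ_C(1 - cos θ)

where λ_C = h/(m_e·c) ≈ 2.4263 pm is the Compton wavelength of an electron.

For θ = 99°:
cos(99°) = -0.1564
1 - cos(99°) = 1.1564

Δλ = 2.4263 × 1.1564
Δλ = 2.8059 pm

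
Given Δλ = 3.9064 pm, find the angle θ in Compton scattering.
127.59°

From the Compton formula Δλ = λ_C(1 - cos θ), we can solve for θ:

cos θ = 1 - Δλ/λ_C

Given:
- Δλ = 3.9064 pm
- λ_C = h/(m_e·c) ≈ 2.42631024 pm

cos θ = 1 - 3.9064/2.42631024
cos θ = 1 - 1.610017
cos θ = -0.610017

θ = arccos(-0.610017)
θ = 127.59°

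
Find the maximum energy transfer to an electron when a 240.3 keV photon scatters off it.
116.4666 keV

Maximum energy transfer occurs at θ = 180° (backscattering).

Initial photon: E₀ = 240.3 keV → λ₀ = 5.1596 pm

Maximum Compton shift (at 180°):
Δλ_max = 2λ_C = 2 × 2.4263 = 4.8526 pm

Final wavelength:
λ' = 5.1596 + 4.8526 = 10.0122 pm

Minimum photon energy (maximum energy to electron):
E'_min = hc/λ' = 123.8334 keV

Maximum electron kinetic energy:
K_max = E₀ - E'_min = 240.3000 - 123.8334 = 116.4666 keV

(Intermediate values are shown rounded; full precision is carried through to the final answer.)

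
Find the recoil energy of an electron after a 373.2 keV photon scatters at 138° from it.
209.0174 keV

By energy conservation: K_e = E_initial - E_final

First find the scattered photon energy:
Initial wavelength: λ = hc/E = 3.3222 pm
Compton shift: Δλ = λ_C(1 - cos(138°)) = 4.2294 pm
Final wavelength: λ' = 3.3222 + 4.2294 = 7.5516 pm
Final photon energy: E' = hc/λ' = 164.1826 keV

Electron kinetic energy:
K_e = E - E' = 373.2000 - 164.1826 = 209.0174 keV

(Intermediate values are shown rounded; full precision is carried through to the final answer.)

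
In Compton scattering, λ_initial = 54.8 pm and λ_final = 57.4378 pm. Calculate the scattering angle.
95.00°

First find the wavelength shift:
Δλ = λ' - λ = 57.4378 - 54.8 = 2.6378 pm

Using Δλ = λ_C(1 - cos θ), with λ_C = h/(m_e·c) ≈ 2.42631024 pm:
cos θ = 1 - Δλ/λ_C
cos θ = 1 - 2.6378/2.42631024
cos θ = -0.087165

θ = arccos(-0.087165)
θ = 95.00°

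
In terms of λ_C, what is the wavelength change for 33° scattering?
0.1613 λ_C

The Compton shift formula is:
Δλ = λ_C(1 - cos θ)

Dividing both sides by λ_C:
Δλ/λ_C = 1 - cos θ

For θ = 33°:
Δλ/λ_C = 1 - cos(33°)
Δλ/λ_C = 1 - 0.8387
Δλ/λ_C = 0.1613

This means the shift is 0.1613 × λ_C = 0.3914 pm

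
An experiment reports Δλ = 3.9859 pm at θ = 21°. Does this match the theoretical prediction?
No, inconsistent

Calculate the expected shift for θ = 21°:

Δλ_expected = λ_C(1 - cos(21°))
Δλ_expected = 2.4263 × (1 - cos(21°))
Δλ_expected = 2.4263 × 0.0664
Δλ_expected = 0.1612 pm

Given shift: 3.9859 pm
Expected shift: 0.1612 pm
Difference: 3.8248 pm

The values do not match. The given shift corresponds to θ ≈ 130.0°, not 21°.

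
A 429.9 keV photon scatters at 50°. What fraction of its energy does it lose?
0.2311 (or 23.11%)

Calculate initial and final photon energies:

Initial: E₀ = 429.9 keV → λ₀ = 2.8840 pm
Compton shift: Δλ = 0.8667 pm
Final wavelength: λ' = 3.7507 pm
Final energy: E' = 330.5600 keV

Fractional energy loss:
(E₀ - E')/E₀ = (429.9000 - 330.5600)/429.9000
= 99.3400/429.9000
= 0.2311
= 23.11%

(Intermediate values are shown rounded; full precision is carried through to the final answer.)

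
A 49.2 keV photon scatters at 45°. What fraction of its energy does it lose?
0.0274 (or 2.74%)

Calculate initial and final photon energies:

Initial: E₀ = 49.2 keV → λ₀ = 25.2000 pm
Compton shift: Δλ = 0.7106 pm
Final wavelength: λ' = 25.9107 pm
Final energy: E' = 47.8506 keV

Fractional energy loss:
(E₀ - E')/E₀ = (49.2000 - 47.8506)/49.2000
= 1.3494/49.2000
= 0.0274
= 2.74%

(Intermediate values are shown rounded; full precision is carried through to the final answer.)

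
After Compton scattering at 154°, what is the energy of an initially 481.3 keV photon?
172.6056 keV

First convert energy to wavelength:
λ = hc/E, with hc ≈ 1239.842 keV·pm (i.e. 1239.842 eV·nm)

For E = 481.3 keV = 481300 eV:
λ = 1239.842 keV·pm / 481.3 keV
λ = 2.5760 pm

Calculate the Compton shift:
Δλ = λ_C(1 - cos(154°)) = 2.4263 × 1.8988
Δλ = 4.6071 pm

Final wavelength:
λ' = 2.5760 + 4.6071 = 7.1831 pm

Final energy:
E' = hc/λ' = 1239.842 / 7.1831 = 172.6056 keV

(Intermediate values are shown rounded; full precision is carried through to the final answer.)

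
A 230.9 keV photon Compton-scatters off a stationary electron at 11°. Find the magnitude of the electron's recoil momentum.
2.3579e-23 kg·m/s

The electron is initially at rest, so by conservation of momentum:
p⃗_e = p⃗₀ − p⃗'  (incident photon momentum minus scattered photon momentum)

Photon momentum magnitudes (p = h/λ = E/c):
λ₀ = hc/E₀ = 5.3696 pm → p₀ = h/λ₀ = 1.2340e-22 kg·m/s
Δλ = λ_C(1 − cos 11°) = 0.0446 pm
λ' = 5.4142 pm → p' = h/λ' = 1.2238e-22 kg·m/s

The scattered photon makes angle θ = 11° with the incident direction, so by the law of cosines:
|p⃗_e|² = p₀² + p'² − 2p₀p'cos θ
|p⃗_e|² = (1.2340e-22)² + (1.2238e-22)² − 2·1.2340e-22·1.2238e-22·cos(11°)
|p⃗_e| = 2.3579e-23 kg·m/s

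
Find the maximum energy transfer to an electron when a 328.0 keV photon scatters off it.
184.3772 keV

Maximum energy transfer occurs at θ = 180° (backscattering).

Initial photon: E₀ = 328.0 keV → λ₀ = 3.7800 pm

Maximum Compton shift (at 180°):
Δλ_max = 2λ_C = 2 × 2.4263 = 4.8526 pm

Final wavelength:
λ' = 3.7800 + 4.8526 = 8.6326 pm

Minimum photon energy (maximum energy to electron):
E'_min = hc/λ' = 143.6228 keV

Maximum electron kinetic energy:
K_max = E₀ - E'_min = 328.0000 - 143.6228 = 184.3772 keV

(Intermediate values are shown rounded; full precision is carried through to the final answer.)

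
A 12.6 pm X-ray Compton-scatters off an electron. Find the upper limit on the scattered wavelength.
17.4526 pm (at θ = 180°)

The Compton shift is Δλ = λ_C(1 − cos θ).

Since cos θ ranges from −1 to 1, the factor (1 − cos θ) ranges from 0 to 2; the maximum shift occurs at θ = 180° (backscattering):
Δλ_max = 2λ_C = 2 × 2.4263 pm = 4.8526 pm

Maximum scattered wavelength:
λ'_max = λ₀ + Δλ_max = 12.6 + 4.8526 = 17.4526 pm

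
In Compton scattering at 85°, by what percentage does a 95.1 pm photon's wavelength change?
2.3290%

Calculate the Compton shift:
Δλ = λ_C(1 - cos(85°))
Δλ = 2.4263 × (1 - cos(85°))
Δλ = 2.4263 × 0.9128
Δλ = 2.2148 pm

Percentage change:
(Δλ/λ₀) × 100 = (2.2148/95.1) × 100
= 2.3290%

(Intermediate values are shown rounded; full precision is carried through to the final answer.)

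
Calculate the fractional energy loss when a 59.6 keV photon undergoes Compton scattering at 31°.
0.0164 (or 1.64%)

Calculate initial and final photon energies:

Initial: E₀ = 59.6 keV → λ₀ = 20.8027 pm
Compton shift: Δλ = 0.3466 pm
Final wavelength: λ' = 21.1493 pm
Final energy: E' = 58.6234 keV

Fractional energy loss:
(E₀ - E')/E₀ = (59.6000 - 58.6234)/59.6000
= 0.9766/59.6000
= 0.0164
= 1.64%

(Intermediate values are shown rounded; full precision is carried through to the final answer.)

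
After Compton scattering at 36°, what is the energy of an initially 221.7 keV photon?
204.7358 keV

First convert energy to wavelength:
λ = hc/E, with hc ≈ 1239.842 keV·pm (i.e. 1239.842 eV·nm)

For E = 221.7 keV = 221700 eV:
λ = 1239.842 keV·pm / 221.7 keV
λ = 5.5924 pm

Calculate the Compton shift:
Δλ = λ_C(1 - cos(36°)) = 2.4263 × 0.1910
Δλ = 0.4634 pm

Final wavelength:
λ' = 5.5924 + 0.4634 = 6.0558 pm

Final energy:
E' = hc/λ' = 1239.842 / 6.0558 = 204.7358 keV

(Intermediate values are shown rounded; full precision is carried through to the final answer.)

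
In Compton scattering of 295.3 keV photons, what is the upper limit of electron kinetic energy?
158.3191 keV

Maximum energy transfer occurs at θ = 180° (backscattering).

Initial photon: E₀ = 295.3 keV → λ₀ = 4.1986 pm

Maximum Compton shift (at 180°):
Δλ_max = 2λ_C = 2 × 2.4263 = 4.8526 pm

Final wavelength:
λ' = 4.1986 + 4.8526 = 9.0512 pm

Minimum photon energy (maximum energy to electron):
E'_min = hc/λ' = 136.9809 keV

Maximum electron kinetic energy:
K_max = E₀ - E'_min = 295.3000 - 136.9809 = 158.3191 keV

(Intermediate values are shown rounded; full precision is carried through to the final answer.)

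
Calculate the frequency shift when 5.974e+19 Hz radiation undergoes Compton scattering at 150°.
2.833e+19 Hz (decrease)

Convert frequency to wavelength (c = 299792458 m/s):
λ₀ = c/f₀ = 299792458/5.974e+19 = 5.0182869e-12 m = 5.0183 pm

Calculate Compton shift:
Δλ = λ_C(1 - cos(150°)) = 4.5276 pm

Final wavelength:
λ' = λ₀ + Δλ = 5.0183 + 4.5276 = 9.5458 pm

Final frequency:
f' = c/λ' = 299792458/9.5458434e-12 = 3.1405550e+19 Hz

Frequency shift (decrease):
Δf = f₀ - f' = 5.974e+19 - 3.1405550e+19 = 2.833e+19 Hz

(Intermediate values are shown rounded; full precision is carried through to the final answer.)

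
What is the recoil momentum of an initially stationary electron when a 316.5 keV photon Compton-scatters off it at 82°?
1.8865e-22 kg·m/s

The electron is initially at rest, so by conservation of momentum:
p⃗_e = p⃗₀ − p⃗'  (incident photon momentum minus scattered photon momentum)

Photon momentum magnitudes (p = h/λ = E/c):
λ₀ = hc/E₀ = 3.9174 pm → p₀ = h/λ₀ = 1.6915e-22 kg·m/s
Δλ = λ_C(1 − cos 82°) = 2.0886 pm
λ' = 6.0060 pm → p' = h/λ' = 1.1032e-22 kg·m/s

The scattered photon makes angle θ = 82° with the incident direction, so by the law of cosines:
|p⃗_e|² = p₀² + p'² − 2p₀p'cos θ
|p⃗_e|² = (1.6915e-22)² + (1.1032e-22)² − 2·1.6915e-22·1.1032e-22·cos(82°)
|p⃗_e| = 1.8865e-22 kg·m/s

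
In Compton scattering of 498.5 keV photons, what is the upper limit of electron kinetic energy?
329.5788 keV

Maximum energy transfer occurs at θ = 180° (backscattering).

Initial photon: E₀ = 498.5 keV → λ₀ = 2.4871 pm

Maximum Compton shift (at 180°):
Δλ_max = 2λ_C = 2 × 2.4263 = 4.8526 pm

Final wavelength:
λ' = 2.4871 + 4.8526 = 7.3398 pm

Minimum photon energy (maximum energy to electron):
E'_min = hc/λ' = 168.9212 keV

Maximum electron kinetic energy:
K_max = E₀ - E'_min = 498.5000 - 168.9212 = 329.5788 keV

(Intermediate values are shown rounded; full precision is carried through to the final answer.)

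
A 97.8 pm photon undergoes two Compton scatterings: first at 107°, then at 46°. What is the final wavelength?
101.6765 pm

Apply Compton shift twice:

First scattering at θ₁ = 107°:
Δλ₁ = λ_C(1 - cos(107°))
Δλ₁ = 2.4263 × 1.2924
Δλ₁ = 3.1357 pm

After first scattering:
λ₁ = 97.8 + 3.1357 = 100.9357 pm

Second scattering at θ₂ = 46°:
Δλ₂ = λ_C(1 - cos(46°))
Δλ₂ = 2.4263 × 0.3053
Δλ₂ = 0.7409 pm

Final wavelength:
λ₂ = 100.9357 + 0.7409 = 101.6765 pm

Total shift: Δλ_total = 3.1357 + 0.7409 = 3.8765 pm

(Intermediate values are shown rounded; full precision is carried through to the final answer.)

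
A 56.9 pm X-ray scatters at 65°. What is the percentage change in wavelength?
2.4621%

Calculate the Compton shift:
Δλ = λ_C(1 - cos(65°))
Δλ = 2.4263 × (1 - cos(65°))
Δλ = 2.4263 × 0.5774
Δλ = 1.4009 pm

Percentage change:
(Δλ/λ₀) × 100 = (1.4009/56.9) × 100
= 2.4621%

(Intermediate values are shown rounded; full precision is carried through to the final answer.)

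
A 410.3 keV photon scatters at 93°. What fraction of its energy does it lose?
0.4580 (or 45.80%)

Calculate initial and final photon energies:

Initial: E₀ = 410.3 keV → λ₀ = 3.0218 pm
Compton shift: Δλ = 2.5533 pm
Final wavelength: λ' = 5.5751 pm
Final energy: E' = 222.3897 keV

Fractional energy loss:
(E₀ - E')/E₀ = (410.3000 - 222.3897)/410.3000
= 187.9103/410.3000
= 0.4580
= 45.80%

(Intermediate values are shown rounded; full precision is carried through to the final answer.)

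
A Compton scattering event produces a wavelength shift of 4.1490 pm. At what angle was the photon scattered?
135.24°

From the Compton formula Δλ = λ_C(1 - cos θ), we can solve for θ:

cos θ = 1 - Δλ/λ_C

Given:
- Δλ = 4.1490 pm
- λ_C = h/(m_e·c) ≈ 2.42631024 pm

cos θ = 1 - 4.1490/2.42631024
cos θ = 1 - 1.710004
cos θ = -0.710004

θ = arccos(-0.710004)
θ = 135.24°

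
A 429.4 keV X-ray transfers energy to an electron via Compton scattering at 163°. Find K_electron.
266.9891 keV

By energy conservation: K_e = E_initial - E_final

First find the scattered photon energy:
Initial wavelength: λ = hc/E = 2.8874 pm
Compton shift: Δλ = λ_C(1 - cos(163°)) = 4.7466 pm
Final wavelength: λ' = 2.8874 + 4.7466 = 7.6340 pm
Final photon energy: E' = hc/λ' = 162.4109 keV

Electron kinetic energy:
K_e = E - E' = 429.4000 - 162.4109 = 266.9891 keV

(Intermediate values are shown rounded; full precision is carried through to the final answer.)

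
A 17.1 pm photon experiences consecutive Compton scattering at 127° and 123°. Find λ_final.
24.7343 pm

Apply Compton shift twice:

First scattering at θ₁ = 127°:
Δλ₁ = λ_C(1 - cos(127°))
Δλ₁ = 2.4263 × 1.6018
Δλ₁ = 3.8865 pm

After first scattering:
λ₁ = 17.1 + 3.8865 = 20.9865 pm

Second scattering at θ₂ = 123°:
Δλ₂ = λ_C(1 - cos(123°))
Δλ₂ = 2.4263 × 1.5446
Δλ₂ = 3.7478 pm

Final wavelength:
λ₂ = 20.9865 + 3.7478 = 24.7343 pm

Total shift: Δλ_total = 3.8865 + 3.7478 = 7.6343 pm

(Intermediate values are shown rounded; full precision is carried through to the final answer.)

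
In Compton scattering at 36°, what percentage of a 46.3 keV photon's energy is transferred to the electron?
0.0170 (or 1.70%)

Calculate initial and final photon energies:

Initial: E₀ = 46.3 keV → λ₀ = 26.7784 pm
Compton shift: Δλ = 0.4634 pm
Final wavelength: λ' = 27.2418 pm
Final energy: E' = 45.5124 keV

Fractional energy loss:
(E₀ - E')/E₀ = (46.3000 - 45.5124)/46.3000
= 0.7876/46.3000
= 0.0170
= 1.70%

(Intermediate values are shown rounded; full precision is carried through to the final answer.)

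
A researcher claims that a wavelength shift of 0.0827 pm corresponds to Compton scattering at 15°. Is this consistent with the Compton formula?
Yes, consistent

Calculate the expected shift for θ = 15°:

Δλ_expected = λ_C(1 - cos(15°))
Δλ_expected = 2.4263 × (1 - cos(15°))
Δλ_expected = 2.4263 × 0.0341
Δλ_expected = 0.0827 pm

Given shift: 0.0827 pm
Expected shift: 0.0827 pm
Difference: 0.0000 pm

The values match. This is consistent with Compton scattering at the stated angle.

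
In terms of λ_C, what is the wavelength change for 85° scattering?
0.9128 λ_C

The Compton shift formula is:
Δλ = λ_C(1 - cos θ)

Dividing both sides by λ_C:
Δλ/λ_C = 1 - cos θ

For θ = 85°:
Δλ/λ_C = 1 - cos(85°)
Δλ/λ_C = 1 - 0.0872
Δλ/λ_C = 0.9128

This means the shift is 0.9128 × λ_C = 2.2148 pm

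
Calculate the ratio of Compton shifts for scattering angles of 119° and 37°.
119° produces the larger shift by a factor of 7.374

Calculate both shifts using Δλ = λ_C(1 - cos θ):

For θ₁ = 37°:
Δλ₁ = 2.4263 × (1 - cos(37°))
Δλ₁ = 2.4263 × 0.2014
Δλ₁ = 0.4886 pm

For θ₂ = 119°:
Δλ₂ = 2.4263 × (1 - cos(119°))
Δλ₂ = 2.4263 × 1.4848
Δλ₂ = 3.6026 pm

The 119° angle produces the larger shift.
Ratio: 3.6026/0.4886 = 7.374

(Intermediate values are shown rounded; full precision is carried through to the final answer.)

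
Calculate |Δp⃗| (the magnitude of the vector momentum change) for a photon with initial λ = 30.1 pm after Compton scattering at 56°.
2.0326e-23 kg·m/s

Photon momentum magnitude is p = h/λ.

Initial momentum:
p₀ = h/λ = 6.6261e-34/3.0100e-11 = 2.2014e-23 kg·m/s

After scattering:
λ' = λ + Δλ = 30.1 + 1.0695 = 31.1695 pm
p' = h/λ' = 6.6261e-34/3.1170e-11 = 2.1258e-23 kg·m/s

Momentum is a vector; the scattered photon's direction makes angle θ = 56° with the incident direction. The magnitude of the vector change Δp⃗ = p⃗₀ − p⃗' is found from the law of cosines:
|Δp⃗|² = p₀² + p'² − 2p₀p'cos θ
|Δp⃗|² = (2.2014e-23)² + (2.1258e-23)² − 2·2.2014e-23·2.1258e-23·cos(56°)
|Δp⃗| = 2.0326e-23 kg·m/s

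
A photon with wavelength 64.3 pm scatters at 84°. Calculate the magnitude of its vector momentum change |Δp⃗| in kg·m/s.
1.3568e-23 kg·m/s

Photon momentum magnitude is p = h/λ.

Initial momentum:
p₀ = h/λ = 6.6261e-34/6.4300e-11 = 1.0305e-23 kg·m/s

After scattering:
λ' = λ + Δλ = 64.3 + 2.1727 = 66.4727 pm
p' = h/λ' = 6.6261e-34/6.6473e-11 = 9.9681e-24 kg·m/s

Momentum is a vector; the scattered photon's direction makes angle θ = 84° with the incident direction. The magnitude of the vector change Δp⃗ = p⃗₀ − p⃗' is found from the law of cosines:
|Δp⃗|² = p₀² + p'² − 2p₀p'cos θ
|Δp⃗|² = (1.0305e-23)² + (9.9681e-24)² − 2·1.0305e-23·9.9681e-24·cos(84°)
|Δp⃗| = 1.3568e-23 kg·m/s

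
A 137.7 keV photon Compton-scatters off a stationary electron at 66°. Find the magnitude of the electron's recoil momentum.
7.5120e-23 kg·m/s

The electron is initially at rest, so by conservation of momentum:
p⃗_e = p⃗₀ − p⃗'  (incident photon momentum minus scattered photon momentum)

Photon momentum magnitudes (p = h/λ = E/c):
λ₀ = hc/E₀ = 9.0039 pm → p₀ = h/λ₀ = 7.3591e-23 kg·m/s
Δλ = λ_C(1 − cos 66°) = 1.4394 pm
λ' = 10.4434 pm → p' = h/λ' = 6.3448e-23 kg·m/s

The scattered photon makes angle θ = 66° with the incident direction, so by the law of cosines:
|p⃗_e|² = p₀² + p'² − 2p₀p'cos θ
|p⃗_e|² = (7.3591e-23)² + (6.3448e-23)² − 2·7.3591e-23·6.3448e-23·cos(66°)
|p⃗_e| = 7.5120e-23 kg·m/s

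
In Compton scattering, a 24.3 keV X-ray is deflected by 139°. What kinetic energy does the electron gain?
1.8715 keV

By energy conservation: K_e = E_initial - E_final

First find the scattered photon energy:
Initial wavelength: λ = hc/E = 51.0223 pm
Compton shift: Δλ = λ_C(1 - cos(139°)) = 4.2575 pm
Final wavelength: λ' = 51.0223 + 4.2575 = 55.2798 pm
Final photon energy: E' = hc/λ' = 22.4285 keV

Electron kinetic energy:
K_e = E - E' = 24.3000 - 22.4285 = 1.8715 keV

(Intermediate values are shown rounded; full precision is carried through to the final answer.)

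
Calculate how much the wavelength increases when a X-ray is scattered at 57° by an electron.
1.1048 pm

Using the Compton scattering formula:
Δλ = λ_C(1 - cos θ)

where λ_C = h/(m_e·c) ≈ 2.4263 pm is the Compton wavelength of an electron.

For θ = 57°:
cos(57°) = 0.5446
1 - cos(57°) = 0.4554

Δλ = 2.4263 × 0.4554
Δλ = 1.1048 pm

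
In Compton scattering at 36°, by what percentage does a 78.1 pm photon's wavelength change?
0.5933%

Calculate the Compton shift:
Δλ = λ_C(1 - cos(36°))
Δλ = 2.4263 × (1 - cos(36°))
Δλ = 2.4263 × 0.1910
Δλ = 0.4634 pm

Percentage change:
(Δλ/λ₀) × 100 = (0.4634/78.1) × 100
= 0.5933%

(Intermediate values are shown rounded; full precision is carried through to the final answer.)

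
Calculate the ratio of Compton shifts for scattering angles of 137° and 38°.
137° produces the larger shift by a factor of 8.167

Calculate both shifts using Δλ = λ_C(1 - cos θ):

For θ₁ = 38°:
Δλ₁ = 2.4263 × (1 - cos(38°))
Δλ₁ = 2.4263 × 0.2120
Δλ₁ = 0.5144 pm

For θ₂ = 137°:
Δλ₂ = 2.4263 × (1 - cos(137°))
Δλ₂ = 2.4263 × 1.7314
Δλ₂ = 4.2008 pm

The 137° angle produces the larger shift.
Ratio: 4.2008/0.5144 = 8.167

(Intermediate values are shown rounded; full precision is carried through to the final answer.)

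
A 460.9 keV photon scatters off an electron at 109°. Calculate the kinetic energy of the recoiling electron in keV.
250.9809 keV

By energy conservation: K_e = E_initial - E_final

First find the scattered photon energy:
Initial wavelength: λ = hc/E = 2.6900 pm
Compton shift: Δλ = λ_C(1 - cos(109°)) = 3.2162 pm
Final wavelength: λ' = 2.6900 + 3.2162 = 5.9063 pm
Final photon energy: E' = hc/λ' = 209.9191 keV

Electron kinetic energy:
K_e = E - E' = 460.9000 - 209.9191 = 250.9809 keV

(Intermediate values are shown rounded; full precision is carried through to the final answer.)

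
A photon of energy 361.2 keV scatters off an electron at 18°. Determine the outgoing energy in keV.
349.1219 keV

First convert energy to wavelength:
λ = hc/E, with hc ≈ 1239.842 keV·pm (i.e. 1239.842 eV·nm)

For E = 361.2 keV = 361200 eV:
λ = 1239.842 keV·pm / 361.2 keV
λ = 3.4326 pm

Calculate the Compton shift:
Δλ = λ_C(1 - cos(18°)) = 2.4263 × 0.0489
Δλ = 0.1188 pm

Final wavelength:
λ' = 3.4326 + 0.1188 = 3.5513 pm

Final energy:
E' = hc/λ' = 1239.842 / 3.5513 = 349.1219 keV

(Intermediate values are shown rounded; full precision is carried through to the final answer.)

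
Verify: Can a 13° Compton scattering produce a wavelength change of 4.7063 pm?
No, inconsistent

Calculate the expected shift for θ = 13°:

Δλ_expected = λ_C(1 - cos(13°))
Δλ_expected = 2.4263 × (1 - cos(13°))
Δλ_expected = 2.4263 × 0.0256
Δλ_expected = 0.0622 pm

Given shift: 4.7063 pm
Expected shift: 0.0622 pm
Difference: 4.6441 pm

The values do not match. The given shift corresponds to θ ≈ 160.0°, not 13°.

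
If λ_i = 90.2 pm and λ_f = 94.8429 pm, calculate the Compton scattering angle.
156.00°

First find the wavelength shift:
Δλ = λ' - λ = 94.8429 - 90.2 = 4.6429 pm

Using Δλ = λ_C(1 - cos θ), with λ_C = h/(m_e·c) ≈ 2.42631024 pm:
cos θ = 1 - Δλ/λ_C
cos θ = 1 - 4.6429/2.42631024
cos θ = -0.913564

θ = arccos(-0.913564)
θ = 156.00°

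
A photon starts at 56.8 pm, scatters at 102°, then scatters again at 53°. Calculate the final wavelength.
60.6969 pm

Apply Compton shift twice:

First scattering at θ₁ = 102°:
Δλ₁ = λ_C(1 - cos(102°))
Δλ₁ = 2.4263 × 1.2079
Δλ₁ = 2.9308 pm

After first scattering:
λ₁ = 56.8 + 2.9308 = 59.7308 pm

Second scattering at θ₂ = 53°:
Δλ₂ = λ_C(1 - cos(53°))
Δλ₂ = 2.4263 × 0.3982
Δλ₂ = 0.9661 pm

Final wavelength:
λ₂ = 59.7308 + 0.9661 = 60.6969 pm

Total shift: Δλ_total = 2.9308 + 0.9661 = 3.8969 pm

(Intermediate values are shown rounded; full precision is carried through to the final answer.)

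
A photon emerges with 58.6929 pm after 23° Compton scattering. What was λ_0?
58.5000 pm

From λ' = λ + Δλ, we have λ = λ' - Δλ

First calculate the Compton shift:
Δλ = λ_C(1 - cos θ)
Δλ = 2.4263 × (1 - cos(23°))
Δλ = 2.4263 × 0.0795
Δλ = 0.1929 pm

Initial wavelength:
λ = λ' - Δλ
λ = 58.6929 - 0.1929
λ = 58.5000 pm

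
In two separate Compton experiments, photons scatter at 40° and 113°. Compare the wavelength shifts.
113° produces the larger shift by a factor of 5.944

Calculate both shifts using Δλ = λ_C(1 - cos θ):

For θ₁ = 40°:
Δλ₁ = 2.4263 × (1 - cos(40°))
Δλ₁ = 2.4263 × 0.2340
Δλ₁ = 0.5676 pm

For θ₂ = 113°:
Δλ₂ = 2.4263 × (1 - cos(113°))
Δλ₂ = 2.4263 × 1.3907
Δλ₂ = 3.3743 pm

The 113° angle produces the larger shift.
Ratio: 3.3743/0.5676 = 5.944

(Intermediate values are shown rounded; full precision is carried through to the final answer.)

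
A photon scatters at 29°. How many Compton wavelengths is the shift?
0.1254 λ_C

The Compton shift formula is:
Δλ = λ_C(1 - cos θ)

Dividing both sides by λ_C:
Δλ/λ_C = 1 - cos θ

For θ = 29°:
Δλ/λ_C = 1 - cos(29°)
Δλ/λ_C = 1 - 0.8746
Δλ/λ_C = 0.1254

This means the shift is 0.1254 × λ_C = 0.3042 pm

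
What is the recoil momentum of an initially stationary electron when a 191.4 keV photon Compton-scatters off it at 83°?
1.2029e-22 kg·m/s

The electron is initially at rest, so by conservation of momentum:
p⃗_e = p⃗₀ − p⃗'  (incident photon momentum minus scattered photon momentum)

Photon momentum magnitudes (p = h/λ = E/c):
λ₀ = hc/E₀ = 6.4778 pm → p₀ = h/λ₀ = 1.0229e-22 kg·m/s
Δλ = λ_C(1 − cos 83°) = 2.1306 pm
λ' = 8.6084 pm → p' = h/λ' = 7.6972e-23 kg·m/s

The scattered photon makes angle θ = 83° with the incident direction, so by the law of cosines:
|p⃗_e|² = p₀² + p'² − 2p₀p'cos θ
|p⃗_e|² = (1.0229e-22)² + (7.6972e-23)² − 2·1.0229e-22·7.6972e-23·cos(83°)
|p⃗_e| = 1.2029e-22 kg·m/s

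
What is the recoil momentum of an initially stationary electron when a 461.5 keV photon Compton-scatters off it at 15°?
6.3843e-23 kg·m/s

The electron is initially at rest, so by conservation of momentum:
p⃗_e = p⃗₀ − p⃗'  (incident photon momentum minus scattered photon momentum)

Photon momentum magnitudes (p = h/λ = E/c):
λ₀ = hc/E₀ = 2.6865 pm → p₀ = h/λ₀ = 2.4664e-22 kg·m/s
Δλ = λ_C(1 − cos 15°) = 0.0827 pm
λ' = 2.7692 pm → p' = h/λ' = 2.3928e-22 kg·m/s

The scattered photon makes angle θ = 15° with the incident direction, so by the law of cosines:
|p⃗_e|² = p₀² + p'² − 2p₀p'cos θ
|p⃗_e|² = (2.4664e-22)² + (2.3928e-22)² − 2·2.4664e-22·2.3928e-22·cos(15°)
|p⃗_e| = 6.3843e-23 kg·m/s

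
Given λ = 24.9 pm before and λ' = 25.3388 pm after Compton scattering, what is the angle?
35.00°

First find the wavelength shift:
Δλ = λ' - λ = 25.3388 - 24.9 = 0.4388 pm

Using Δλ = λ_C(1 - cos θ), with λ_C = h/(m_e·c) ≈ 2.42631024 pm:
cos θ = 1 - Δλ/λ_C
cos θ = 1 - 0.4388/2.42631024
cos θ = 0.819149

θ = arccos(0.819149)
θ = 35.00°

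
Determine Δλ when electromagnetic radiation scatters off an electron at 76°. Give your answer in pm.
1.8393 pm

Using the Compton scattering formula:
Δλ = λ_C(1 - cos θ)

where λ_C = h/(m_e·c) ≈ 2.4263 pm is the Compton wavelength of an electron.

For θ = 76°:
cos(76°) = 0.2419
1 - cos(76°) = 0.7581

Δλ = 2.4263 × 0.7581
Δλ = 1.8393 pm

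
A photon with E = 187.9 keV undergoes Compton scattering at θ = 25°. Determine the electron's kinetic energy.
6.2579 keV

By energy conservation: K_e = E_initial - E_final

First find the scattered photon energy:
Initial wavelength: λ = hc/E = 6.5984 pm
Compton shift: Δλ = λ_C(1 - cos(25°)) = 0.2273 pm
Final wavelength: λ' = 6.5984 + 0.2273 = 6.8257 pm
Final photon energy: E' = hc/λ' = 181.6421 keV

Electron kinetic energy:
K_e = E - E' = 187.9000 - 181.6421 = 6.2579 keV

(Intermediate values are shown rounded; full precision is carried through to the final answer.)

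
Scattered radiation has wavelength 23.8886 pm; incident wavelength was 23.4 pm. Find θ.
37.00°

First find the wavelength shift:
Δλ = λ' - λ = 23.8886 - 23.4 = 0.4886 pm

Using Δλ = λ_C(1 - cos θ), with λ_C = h/(m_e·c) ≈ 2.42631024 pm:
cos θ = 1 - Δλ/λ_C
cos θ = 1 - 0.4886/2.42631024
cos θ = 0.798624

θ = arccos(0.798624)
θ = 37.00°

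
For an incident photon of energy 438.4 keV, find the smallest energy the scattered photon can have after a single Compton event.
161.4225 keV (at θ = 180°)

The scattered photon has minimum energy when its wavelength is maximum, i.e., when the Compton shift Δλ = λ_C(1 − cos θ) is maximum. This occurs at θ = 180° (backscattering), giving Δλ_max = 2λ_C = 4.8526 pm.

Initial wavelength: λ₀ = hc/E₀ = 2.8281 pm
Maximum final wavelength: λ'_max = λ₀ + 2λ_C = 2.8281 + 4.8526 = 7.6807 pm
Minimum final energy: E'_min = hc/λ'_max = 161.4225 keV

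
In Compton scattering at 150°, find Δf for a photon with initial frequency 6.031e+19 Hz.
2.875e+19 Hz (decrease)

Convert frequency to wavelength (c = 299792458 m/s):
λ₀ = c/f₀ = 299792458/6.031e+19 = 4.9708582e-12 m = 4.9709 pm

Calculate Compton shift:
Δλ = λ_C(1 - cos(150°)) = 4.5276 pm

Final wavelength:
λ' = λ₀ + Δλ = 4.9709 + 4.5276 = 9.4984 pm

Final frequency:
f' = c/λ' = 299792458/9.4984147e-12 = 3.1562368e+19 Hz

Frequency shift (decrease):
Δf = f₀ - f' = 6.031e+19 - 3.1562368e+19 = 2.875e+19 Hz

(Intermediate values are shown rounded; full precision is carried through to the final answer.)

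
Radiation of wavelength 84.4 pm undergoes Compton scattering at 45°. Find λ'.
85.1106 pm

Using the Compton formula: λ' = λ + λ_C(1 − cos θ)

For θ = 45°, cos θ = √2/2 (exact) ≈ 0.7071, so:
1 − cos 45° = 1 − (√2/2) ≈ 0.2929

Δλ = λ_C × 0.2929 = 2.4263 × 0.2929 = 0.7106 pm

λ' = 84.4 + 0.7106 = 85.1106 pm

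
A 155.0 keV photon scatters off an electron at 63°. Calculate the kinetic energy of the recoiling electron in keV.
22.0235 keV

By energy conservation: K_e = E_initial - E_final

First find the scattered photon energy:
Initial wavelength: λ = hc/E = 7.9990 pm
Compton shift: Δλ = λ_C(1 - cos(63°)) = 1.3248 pm
Final wavelength: λ' = 7.9990 + 1.3248 = 9.3238 pm
Final photon energy: E' = hc/λ' = 132.9765 keV

Electron kinetic energy:
K_e = E - E' = 155.0000 - 132.9765 = 22.0235 keV

(Intermediate values are shown rounded; full precision is carried through to the final answer.)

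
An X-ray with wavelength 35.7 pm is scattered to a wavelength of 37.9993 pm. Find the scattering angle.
87.00°

First find the wavelength shift:
Δλ = λ' - λ = 37.9993 - 35.7 = 2.2993 pm

Using Δλ = λ_C(1 - cos θ), with λ_C = h/(m_e·c) ≈ 2.42631024 pm:
cos θ = 1 - Δλ/λ_C
cos θ = 1 - 2.2993/2.42631024
cos θ = 0.052347

θ = arccos(0.052347)
θ = 87.00°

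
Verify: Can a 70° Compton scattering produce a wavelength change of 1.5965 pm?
Yes, consistent

Calculate the expected shift for θ = 70°:

Δλ_expected = λ_C(1 - cos(70°))
Δλ_expected = 2.4263 × (1 - cos(70°))
Δλ_expected = 2.4263 × 0.6580
Δλ_expected = 1.5965 pm

Given shift: 1.5965 pm
Expected shift: 1.5965 pm
Difference: 0.0000 pm

The values match. This is consistent with Compton scattering at the stated angle.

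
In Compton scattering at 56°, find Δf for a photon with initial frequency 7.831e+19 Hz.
1.710e+19 Hz (decrease)

Convert frequency to wavelength (c = 299792458 m/s):
λ₀ = c/f₀ = 299792458/7.831e+19 = 3.8282781e-12 m = 3.8283 pm

Calculate Compton shift:
Δλ = λ_C(1 - cos(56°)) = 1.0695 pm

Final wavelength:
λ' = λ₀ + Δλ = 3.8283 + 1.0695 = 4.8978 pm

Final frequency:
f' = c/λ' = 299792458/4.8978129e-12 = 6.1209455e+19 Hz

Frequency shift (decrease):
Δf = f₀ - f' = 7.831e+19 - 6.1209455e+19 = 1.710e+19 Hz

(Intermediate values are shown rounded; full precision is carried through to the final answer.)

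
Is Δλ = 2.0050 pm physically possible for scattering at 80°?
Yes, consistent

Calculate the expected shift for θ = 80°:

Δλ_expected = λ_C(1 - cos(80°))
Δλ_expected = 2.4263 × (1 - cos(80°))
Δλ_expected = 2.4263 × 0.8264
Δλ_expected = 2.0050 pm

Given shift: 2.0050 pm
Expected shift: 2.0050 pm
Difference: 0.0000 pm

The values match. This is consistent with Compton scattering at the stated angle.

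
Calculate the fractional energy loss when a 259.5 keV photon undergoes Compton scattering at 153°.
0.4899 (or 48.99%)

Calculate initial and final photon energies:

Initial: E₀ = 259.5 keV → λ₀ = 4.7778 pm
Compton shift: Δλ = 4.5882 pm
Final wavelength: λ' = 9.3660 pm
Final energy: E' = 132.3772 keV

Fractional energy loss:
(E₀ - E')/E₀ = (259.5000 - 132.3772)/259.5000
= 127.1228/259.5000
= 0.4899
= 48.99%

(Intermediate values are shown rounded; full precision is carried through to the final answer.)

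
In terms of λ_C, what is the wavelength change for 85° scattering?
0.9128 λ_C

The Compton shift formula is:
Δλ = λ_C(1 - cos θ)

Dividing both sides by λ_C:
Δλ/λ_C = 1 - cos θ

For θ = 85°:
Δλ/λ_C = 1 - cos(85°)
Δλ/λ_C = 1 - 0.0872
Δλ/λ_C = 0.9128

This means the shift is 0.9128 × λ_C = 2.2148 pm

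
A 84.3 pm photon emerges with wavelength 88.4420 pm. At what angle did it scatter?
135.00°

First find the wavelength shift:
Δλ = λ' - λ = 88.4420 - 84.3 = 4.1420 pm

Using Δλ = λ_C(1 - cos θ), with λ_C = h/(m_e·c) ≈ 2.42631024 pm:
cos θ = 1 - Δλ/λ_C
cos θ = 1 - 4.1420/2.42631024
cos θ = -0.707119

θ = arccos(-0.707119)
θ = 135.00°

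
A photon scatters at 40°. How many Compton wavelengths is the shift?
0.2340 λ_C

The Compton shift formula is:
Δλ = λ_C(1 - cos θ)

Dividing both sides by λ_C:
Δλ/λ_C = 1 - cos θ

For θ = 40°:
Δλ/λ_C = 1 - cos(40°)
Δλ/λ_C = 1 - 0.7660
Δλ/λ_C = 0.2340

This means the shift is 0.2340 × λ_C = 0.5676 pm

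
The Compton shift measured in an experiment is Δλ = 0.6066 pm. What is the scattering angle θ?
41.41°

From the Compton formula Δλ = λ_C(1 - cos θ), we can solve for θ:

cos θ = 1 - Δλ/λ_C

Given:
- Δλ = 0.6066 pm
- λ_C = h/(m_e·c) ≈ 2.42631024 pm

cos θ = 1 - 0.6066/2.42631024
cos θ = 1 - 0.250009
cos θ = 0.749991

θ = arccos(0.749991)
θ = 41.41°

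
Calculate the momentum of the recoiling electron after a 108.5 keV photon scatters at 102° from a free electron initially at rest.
8.1270e-23 kg·m/s

The electron is initially at rest, so by conservation of momentum:
p⃗_e = p⃗₀ − p⃗'  (incident photon momentum minus scattered photon momentum)

Photon momentum magnitudes (p = h/λ = E/c):
λ₀ = hc/E₀ = 11.4271 pm → p₀ = h/λ₀ = 5.7986e-23 kg·m/s
Δλ = λ_C(1 − cos 102°) = 2.9308 pm
λ' = 14.3579 pm → p' = h/λ' = 4.6149e-23 kg·m/s

The scattered photon makes angle θ = 102° with the incident direction, so by the law of cosines:
|p⃗_e|² = p₀² + p'² − 2p₀p'cos θ
|p⃗_e|² = (5.7986e-23)² + (4.6149e-23)² − 2·5.7986e-23·4.6149e-23·cos(102°)
|p⃗_e| = 8.1270e-23 kg·m/s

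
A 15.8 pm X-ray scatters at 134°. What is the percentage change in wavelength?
26.0238%

Calculate the Compton shift:
Δλ = λ_C(1 - cos(134°))
Δλ = 2.4263 × (1 - cos(134°))
Δλ = 2.4263 × 1.6947
Δλ = 4.1118 pm

Percentage change:
(Δλ/λ₀) × 100 = (4.1118/15.8) × 100
= 26.0238%

(Intermediate values are shown rounded; full precision is carried through to the final answer.)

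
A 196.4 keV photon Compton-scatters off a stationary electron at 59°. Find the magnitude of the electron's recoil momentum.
9.6326e-23 kg·m/s

The electron is initially at rest, so by conservation of momentum:
p⃗_e = p⃗₀ − p⃗'  (incident photon momentum minus scattered photon momentum)

Photon momentum magnitudes (p = h/λ = E/c):
λ₀ = hc/E₀ = 6.3128 pm → p₀ = h/λ₀ = 1.0496e-22 kg·m/s
Δλ = λ_C(1 − cos 59°) = 1.1767 pm
λ' = 7.4895 pm → p' = h/λ' = 8.8471e-23 kg·m/s

The scattered photon makes angle θ = 59° with the incident direction, so by the law of cosines:
|p⃗_e|² = p₀² + p'² − 2p₀p'cos θ
|p⃗_e|² = (1.0496e-22)² + (8.8471e-23)² − 2·1.0496e-22·8.8471e-23·cos(59°)
|p⃗_e| = 9.6326e-23 kg·m/s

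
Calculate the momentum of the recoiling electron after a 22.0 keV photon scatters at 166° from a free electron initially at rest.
2.2427e-23 kg·m/s

The electron is initially at rest, so by conservation of momentum:
p⃗_e = p⃗₀ − p⃗'  (incident photon momentum minus scattered photon momentum)

Photon momentum magnitudes (p = h/λ = E/c):
λ₀ = hc/E₀ = 56.3565 pm → p₀ = h/λ₀ = 1.1757e-23 kg·m/s
Δλ = λ_C(1 − cos 166°) = 4.7805 pm
λ' = 61.1370 pm → p' = h/λ' = 1.0838e-23 kg·m/s

The scattered photon makes angle θ = 166° with the incident direction, so by the law of cosines:
|p⃗_e|² = p₀² + p'² − 2p₀p'cos θ
|p⃗_e|² = (1.1757e-23)² + (1.0838e-23)² − 2·1.1757e-23·1.0838e-23·cos(166°)
|p⃗_e| = 2.2427e-23 kg·m/s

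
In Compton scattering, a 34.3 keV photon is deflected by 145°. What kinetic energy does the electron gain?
3.7325 keV

By energy conservation: K_e = E_initial - E_final

First find the scattered photon energy:
Initial wavelength: λ = hc/E = 36.1470 pm
Compton shift: Δλ = λ_C(1 - cos(145°)) = 4.4138 pm
Final wavelength: λ' = 36.1470 + 4.4138 = 40.5608 pm
Final photon energy: E' = hc/λ' = 30.5675 keV

Electron kinetic energy:
K_e = E - E' = 34.3000 - 30.5675 = 3.7325 keV

(Intermediate values are shown rounded; full precision is carried through to the final answer.)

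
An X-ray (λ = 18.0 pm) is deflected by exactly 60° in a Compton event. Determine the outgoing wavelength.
19.2132 pm

Using the Compton formula: λ' = λ + λ_C(1 − cos θ)

For θ = 60°, cos θ = 1/2 (exact) = 0.5000, so:
1 − cos 60° = 1 − (1/2) = 0.5000

Δλ = λ_C × 0.5000 = 2.4263 × 0.5000 = 1.2132 pm

λ' = 18.0 + 1.2132 = 19.2132 pm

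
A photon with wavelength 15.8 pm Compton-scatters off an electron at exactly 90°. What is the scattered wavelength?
18.2263 pm

Using the Compton formula: λ' = λ + λ_C(1 − cos θ)

For θ = 90°, cos θ = 0 (exact) = 0.0000, so:
1 − cos 90° = 1 − (0) = 1.0000

Δλ = λ_C × 1.0000 = 2.4263 × 1.0000 = 2.4263 pm

λ' = 15.8 + 2.4263 = 18.2263 pm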